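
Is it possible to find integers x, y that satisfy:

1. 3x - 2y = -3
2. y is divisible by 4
Yes

Take x = -1, y = 0. Substituting into each constraint:
  (1) 3(-1) - 2(0) = -3 ✓
  (2) 0 = 4 × 0, remainder 0 ✓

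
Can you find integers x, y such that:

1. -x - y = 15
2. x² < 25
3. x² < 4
Yes

Take x = 0, y = -15. Substituting into each constraint:
  (1) 0 + 15 = 15 ✓
  (2) x² = (0)² = 0, and 0 < 25 ✓
  (3) x² = (0)² = 0, and 0 < 4 ✓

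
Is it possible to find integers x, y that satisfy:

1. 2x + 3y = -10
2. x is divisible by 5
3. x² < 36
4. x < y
Yes

Take x = -5, y = 0. Substituting into each constraint:
  (1) 2(-5) + 3(0) = -10 ✓
  (2) -5 = 5 × -1, remainder 0 ✓
  (3) x² = (-5)² = 25, and 25 < 36 ✓
  (4) -5 < 0 ✓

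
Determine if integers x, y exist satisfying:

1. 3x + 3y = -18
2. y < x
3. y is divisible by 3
Yes

Take x = 0, y = -6. Substituting into each constraint:
  (1) 3(0) + 3(-6) = -18 ✓
  (2) -6 < 0 ✓
  (3) -6 = 3 × -2, remainder 0 ✓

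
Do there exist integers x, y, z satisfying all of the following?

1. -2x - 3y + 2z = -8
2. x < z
Yes

Take x = 0, y = 4, z = 2. Substituting into each constraint:
  (1) -2(0) - 3(4) + 2(2) = -8 ✓
  (2) 0 < 2 ✓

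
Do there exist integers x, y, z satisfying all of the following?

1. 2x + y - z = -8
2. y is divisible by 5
Yes

Take x = 0, y = 0, z = 8. Substituting into each constraint:
  (1) 2(0) + 0 + (-8) = -8 ✓
  (2) 0 = 5 × 0, remainder 0 ✓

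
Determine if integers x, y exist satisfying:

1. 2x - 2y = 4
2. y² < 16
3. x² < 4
Yes

Take x = 0, y = -2. Substituting into each constraint:
  (1) 2(0) - 2(-2) = 4 ✓
  (2) y² = (-2)² = 4, and 4 < 16 ✓
  (3) x² = (0)² = 0, and 0 < 4 ✓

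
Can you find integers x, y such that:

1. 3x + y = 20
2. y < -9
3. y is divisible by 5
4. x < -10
No

A contradictory subset is {3x + y = 20, y < -9, x < -10}. No integer assignment can satisfy these jointly:

  - 3x + y = 20: is a linear equation tying the variables together
  - y < -9: bounds one variable relative to a constant
  - x < -10: bounds one variable relative to a constant

Range argument: with x ∈ [−∞, -11], y ∈ [−∞, -10], the left side of the equation is at most -43, but the right side is 20 > -43. No integer solution exists.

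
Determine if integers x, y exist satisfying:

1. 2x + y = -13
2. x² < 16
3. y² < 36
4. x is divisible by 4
No

The full constraint system is jointly infeasible over the integers. Each constraint and what it forces:

  - 2x + y = -13: is a linear equation tying the variables together
  - x² < 16: restricts x to |x| ≤ 3
  - y² < 36: restricts y to |y| ≤ 5
  - x is divisible by 4: restricts x to multiples of 4

Range argument: with x ∈ [-3, 3], y ∈ [-5, 5], the left side of the equation is at least -11, but the right side is -13 < -11. No integer solution exists.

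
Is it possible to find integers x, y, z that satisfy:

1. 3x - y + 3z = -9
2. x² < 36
Yes

Take x = 0, y = 9, z = 0. Substituting into each constraint:
  (1) 3(0) + (-9) + 3(0) = -9 ✓
  (2) x² = (0)² = 0, and 0 < 36 ✓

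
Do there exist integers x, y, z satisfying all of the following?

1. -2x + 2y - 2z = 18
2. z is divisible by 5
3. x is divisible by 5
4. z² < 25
Yes

Take x = 0, y = 9, z = 0. Substituting into each constraint:
  (1) -2(0) + 2(9) - 2(0) = 18 ✓
  (2) 0 = 5 × 0, remainder 0 ✓
  (3) 0 = 5 × 0, remainder 0 ✓
  (4) z² = (0)² = 0, and 0 < 25 ✓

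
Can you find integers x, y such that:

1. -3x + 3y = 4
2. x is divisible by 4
No

Even the single constraint (-3x + 3y = 4) is infeasible over the integers.

  - -3x + 3y = 4: every term on the left is divisible by 3, so the LHS ≡ 0 (mod 3), but the RHS 4 is not — no integer solution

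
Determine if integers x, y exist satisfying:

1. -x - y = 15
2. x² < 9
Yes

Take x = 0, y = -15. Substituting into each constraint:
  (1) 0 + 15 = 15 ✓
  (2) x² = (0)² = 0, and 0 < 9 ✓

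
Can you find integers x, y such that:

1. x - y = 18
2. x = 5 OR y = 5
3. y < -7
Yes

Take x = 5, y = -13. Substituting into each constraint:
  (1) 5 + 13 = 18 ✓
  (2) x = 5, target 5 ✓ (first branch holds)
  (3) -13 < -7 ✓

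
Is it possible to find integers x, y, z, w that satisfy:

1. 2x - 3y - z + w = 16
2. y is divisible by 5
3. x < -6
Yes

Take x = -7, y = 0, z = 0, w = 30. Substituting into each constraint:
  (1) 2(-7) - 3(0) + 0 + 30 = 16 ✓
  (2) 0 = 5 × 0, remainder 0 ✓
  (3) -7 < -6 ✓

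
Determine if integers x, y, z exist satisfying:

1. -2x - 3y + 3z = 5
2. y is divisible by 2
Yes

Take x = -1, y = 0, z = 1. Substituting into each constraint:
  (1) -2(-1) - 3(0) + 3(1) = 5 ✓
  (2) 0 = 2 × 0, remainder 0 ✓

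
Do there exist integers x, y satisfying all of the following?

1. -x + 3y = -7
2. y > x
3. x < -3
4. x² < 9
No

A contradictory subset is {x < -3, x² < 9}. No integer assignment can satisfy these jointly:

  - x < -3: bounds one variable relative to a constant
  - x² < 9: restricts x to |x| ≤ 2

Direct contradiction: the bounds on x require x ≥ -2 and x ≤ -4 simultaneously, which is empty.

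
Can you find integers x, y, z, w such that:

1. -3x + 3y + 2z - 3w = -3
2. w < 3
Yes

Take x = 0, y = -1, z = 0, w = 0. Substituting into each constraint:
  (1) -3(0) + 3(-1) + 2(0) - 3(0) = -3 ✓
  (2) 0 < 3 ✓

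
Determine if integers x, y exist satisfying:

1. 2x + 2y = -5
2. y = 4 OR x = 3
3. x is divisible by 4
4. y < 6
No

Even the single constraint (2x + 2y = -5) is infeasible over the integers.

  - 2x + 2y = -5: every term on the left is divisible by 2, so the LHS ≡ 0 (mod 2), but the RHS -5 is not — no integer solution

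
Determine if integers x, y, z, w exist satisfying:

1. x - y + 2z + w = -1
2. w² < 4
Yes

Take x = 0, y = 1, z = 0, w = 0. Substituting into each constraint:
  (1) 0 + (-1) + 2(0) + 0 = -1 ✓
  (2) w² = (0)² = 0, and 0 < 4 ✓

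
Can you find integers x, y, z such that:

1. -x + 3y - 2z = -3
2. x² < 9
Yes

Take x = 1, y = 0, z = 1. Substituting into each constraint:
  (1) (-1) + 3(0) - 2(1) = -3 ✓
  (2) x² = (1)² = 1, and 1 < 9 ✓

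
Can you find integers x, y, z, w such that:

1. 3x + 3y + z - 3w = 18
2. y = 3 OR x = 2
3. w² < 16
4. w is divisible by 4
Yes

Take x = 2, y = 2, z = 6, w = 0. Substituting into each constraint:
  (1) 3(2) + 3(2) + 6 - 3(0) = 18 ✓
  (2) x = 2, target 2 ✓ (second branch holds)
  (3) w² = (0)² = 0, and 0 < 16 ✓
  (4) 0 = 4 × 0, remainder 0 ✓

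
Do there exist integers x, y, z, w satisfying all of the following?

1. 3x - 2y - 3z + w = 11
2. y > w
Yes

Take x = 5, y = 3, z = 0, w = 2. Substituting into each constraint:
  (1) 3(5) - 2(3) - 3(0) + 2 = 11 ✓
  (2) 3 > 2 ✓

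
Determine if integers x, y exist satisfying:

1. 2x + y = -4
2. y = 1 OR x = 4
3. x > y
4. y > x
No

A contradictory subset is {x > y, y > x}. No integer assignment can satisfy these jointly:

  - x > y: bounds one variable relative to another variable
  - y > x: bounds one variable relative to another variable

Direct contradiction: x > y and y > x cannot both hold.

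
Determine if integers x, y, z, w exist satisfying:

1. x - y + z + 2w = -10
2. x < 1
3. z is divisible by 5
Yes

Take x = 0, y = 0, z = 0, w = -5. Substituting into each constraint:
  (1) 0 + 0 + 0 + 2(-5) = -10 ✓
  (2) 0 < 1 ✓
  (3) 0 = 5 × 0, remainder 0 ✓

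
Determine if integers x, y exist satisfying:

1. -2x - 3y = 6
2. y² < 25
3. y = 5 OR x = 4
No

The full constraint system is jointly infeasible over the integers. Each constraint and what it forces:

  - -2x - 3y = 6: is a linear equation tying the variables together
  - y² < 25: restricts y to |y| ≤ 4
  - y = 5 OR x = 4: forces a choice: either y = 5 or x = 4

Split on the disjunction (y = 5 OR x = 4):
  • If y = 5: this contradicts y² < 25, which requires |y| ≤ 4.
  • If x = 4: with x = 4, every remaining term of the linear equation is divisible by 3, so the left side is ≡ 0 (mod 3); but the right side 14 ≡ 2 (mod 3). No integers can satisfy it.
Both branches are infeasible, so the system has no integer solution.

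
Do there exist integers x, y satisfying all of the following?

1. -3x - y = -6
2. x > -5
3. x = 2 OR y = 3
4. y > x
Yes

Take x = 1, y = 3. Substituting into each constraint:
  (1) -3(1) + (-3) = -6 ✓
  (2) 1 > -5 ✓
  (3) y = 3, target 3 ✓ (second branch holds)
  (4) 3 > 1 ✓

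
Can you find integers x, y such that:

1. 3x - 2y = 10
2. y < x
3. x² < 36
Yes

Take x = 0, y = -5. Substituting into each constraint:
  (1) 3(0) - 2(-5) = 10 ✓
  (2) -5 < 0 ✓
  (3) x² = (0)² = 0, and 0 < 36 ✓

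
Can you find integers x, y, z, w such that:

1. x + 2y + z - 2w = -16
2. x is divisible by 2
Yes

Take x = 0, y = 0, z = -16, w = 0. Substituting into each constraint:
  (1) 0 + 2(0) + (-16) - 2(0) = -16 ✓
  (2) 0 = 2 × 0, remainder 0 ✓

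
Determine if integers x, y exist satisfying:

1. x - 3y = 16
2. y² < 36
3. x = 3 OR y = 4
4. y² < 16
No

A contradictory subset is {x - 3y = 16, x = 3 OR y = 4, y² < 16}. No integer assignment can satisfy these jointly:

  - x - 3y = 16: is a linear equation tying the variables together
  - x = 3 OR y = 4: forces a choice: either x = 3 or y = 4
  - y² < 16: restricts y to |y| ≤ 3

Split on the disjunction (x = 3 OR y = 4):
  • If x = 3: with x = 3, every remaining term of the linear equation is divisible by 3, so the left side is ≡ 0 (mod 3); but the right side 13 ≡ 1 (mod 3). No integers can satisfy it.
  • If y = 4: this contradicts y² < 16, which requires |y| ≤ 3.
Both branches are infeasible, so the system has no integer solution.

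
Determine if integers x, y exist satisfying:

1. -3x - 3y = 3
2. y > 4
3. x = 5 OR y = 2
No

The full constraint system is jointly infeasible over the integers. Each constraint and what it forces:

  - -3x - 3y = 3: is a linear equation tying the variables together
  - y > 4: bounds one variable relative to a constant
  - x = 5 OR y = 2: forces a choice: either x = 5 or y = 2

Split on the disjunction (x = 5 OR y = 2):
  • If x = 5: the equation forces y = -6, which contradicts the bound y ≥ 5.
  • If y = 2: this contradicts the bound y ≥ 5.
Both branches are infeasible, so the system has no integer solution.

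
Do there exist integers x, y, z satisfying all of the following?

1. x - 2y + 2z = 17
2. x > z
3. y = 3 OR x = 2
Yes

Take x = 9, y = 3, z = 7. Substituting into each constraint:
  (1) 9 - 2(3) + 2(7) = 17 ✓
  (2) 9 > 7 ✓
  (3) y = 3, target 3 ✓ (first branch holds)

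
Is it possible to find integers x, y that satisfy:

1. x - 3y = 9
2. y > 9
Yes

Take x = 39, y = 10. Substituting into each constraint:
  (1) 39 - 3(10) = 9 ✓
  (2) 10 > 9 ✓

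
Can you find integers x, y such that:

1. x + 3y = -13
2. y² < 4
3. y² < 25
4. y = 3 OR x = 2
No

A contradictory subset is {x + 3y = -13, y² < 4, y = 3 OR x = 2}. No integer assignment can satisfy these jointly:

  - x + 3y = -13: is a linear equation tying the variables together
  - y² < 4: restricts y to |y| ≤ 1
  - y = 3 OR x = 2: forces a choice: either y = 3 or x = 2

Split on the disjunction (y = 3 OR x = 2):
  • If y = 3: this contradicts y² < 4, which requires |y| ≤ 1.
  • If x = 2: the equation forces y = -5, but y² < 4 requires |y| ≤ 1.
Both branches are infeasible, so the system has no integer solution.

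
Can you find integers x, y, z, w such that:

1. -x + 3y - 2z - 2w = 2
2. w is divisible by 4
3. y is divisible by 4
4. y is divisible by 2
Yes

Take x = 0, y = 0, z = -1, w = 0. Substituting into each constraint:
  (1) 0 + 3(0) - 2(-1) - 2(0) = 2 ✓
  (2) 0 = 4 × 0, remainder 0 ✓
  (3) 0 = 4 × 0, remainder 0 ✓
  (4) 0 = 2 × 0, remainder 0 ✓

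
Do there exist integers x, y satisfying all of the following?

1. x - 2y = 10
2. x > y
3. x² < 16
Yes

Take x = 0, y = -5. Substituting into each constraint:
  (1) 0 - 2(-5) = 10 ✓
  (2) 0 > -5 ✓
  (3) x² = (0)² = 0, and 0 < 16 ✓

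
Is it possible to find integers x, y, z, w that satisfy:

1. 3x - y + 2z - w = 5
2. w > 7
Yes

Take x = 1, y = 0, z = 5, w = 8. Substituting into each constraint:
  (1) 3(1) + 0 + 2(5) + (-8) = 5 ✓
  (2) 8 > 7 ✓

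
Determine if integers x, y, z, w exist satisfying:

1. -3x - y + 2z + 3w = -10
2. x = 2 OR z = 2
Yes

Take x = 0, y = 14, z = 2, w = 0. Substituting into each constraint:
  (1) -3(0) + (-14) + 2(2) + 3(0) = -10 ✓
  (2) z = 2, target 2 ✓ (second branch holds)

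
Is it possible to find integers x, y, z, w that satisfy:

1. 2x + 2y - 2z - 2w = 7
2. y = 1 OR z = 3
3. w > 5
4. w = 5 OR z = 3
No

Even the single constraint (2x + 2y - 2z - 2w = 7) is infeasible over the integers.

  - 2x + 2y - 2z - 2w = 7: every term on the left is divisible by 2, so the LHS ≡ 0 (mod 2), but the RHS 7 is not — no integer solution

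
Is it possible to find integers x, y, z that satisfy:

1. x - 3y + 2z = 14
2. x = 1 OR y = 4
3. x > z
Yes

Take x = 1, y = -5, z = -1. Substituting into each constraint:
  (1) 1 - 3(-5) + 2(-1) = 14 ✓
  (2) x = 1, target 1 ✓ (first branch holds)
  (3) 1 > -1 ✓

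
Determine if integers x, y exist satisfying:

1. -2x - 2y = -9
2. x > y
No

Even the single constraint (-2x - 2y = -9) is infeasible over the integers.

  - -2x - 2y = -9: every term on the left is divisible by 2, so the LHS ≡ 0 (mod 2), but the RHS -9 is not — no integer solution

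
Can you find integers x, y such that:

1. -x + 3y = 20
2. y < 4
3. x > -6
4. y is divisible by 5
No

A contradictory subset is {-x + 3y = 20, y < 4, x > -6}. No integer assignment can satisfy these jointly:

  - -x + 3y = 20: is a linear equation tying the variables together
  - y < 4: bounds one variable relative to a constant
  - x > -6: bounds one variable relative to a constant

Range argument: with x ∈ [-5, ∞], y ∈ [−∞, 3], the left side of the equation is at most 14, but the right side is 20 > 14. No integer solution exists.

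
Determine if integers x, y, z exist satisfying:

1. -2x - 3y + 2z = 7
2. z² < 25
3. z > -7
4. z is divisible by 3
Yes

Take x = -5, y = 1, z = 0. Substituting into each constraint:
  (1) -2(-5) - 3(1) + 2(0) = 7 ✓
  (2) z² = (0)² = 0, and 0 < 25 ✓
  (3) 0 > -7 ✓
  (4) 0 = 3 × 0, remainder 0 ✓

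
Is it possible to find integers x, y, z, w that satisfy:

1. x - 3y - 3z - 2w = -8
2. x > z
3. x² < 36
Yes

Take x = 1, y = 3, z = 0, w = 0. Substituting into each constraint:
  (1) 1 - 3(3) - 3(0) - 2(0) = -8 ✓
  (2) 1 > 0 ✓
  (3) x² = (1)² = 1, and 1 < 36 ✓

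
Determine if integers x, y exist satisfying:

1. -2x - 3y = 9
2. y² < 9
Yes

Take x = -6, y = 1. Substituting into each constraint:
  (1) -2(-6) - 3(1) = 9 ✓
  (2) y² = (1)² = 1, and 1 < 9 ✓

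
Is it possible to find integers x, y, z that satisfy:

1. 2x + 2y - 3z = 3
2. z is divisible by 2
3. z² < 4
No

A contradictory subset is {2x + 2y - 3z = 3, z is divisible by 2}. No integer assignment can satisfy these jointly:

  - 2x + 2y - 3z = 3: is a linear equation tying the variables together
  - z is divisible by 2: restricts z to multiples of 2

Modular obstruction: writing z = 2z', every remaining term of the linear equation is divisible by 2, so the left side is ≡ 0 (mod 2); but the right side 3 ≡ 1 (mod 2). No integers can satisfy it.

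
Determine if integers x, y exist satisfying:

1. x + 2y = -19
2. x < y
Yes

Take x = -7, y = -6. Substituting into each constraint:
  (1) (-7) + 2(-6) = -19 ✓
  (2) -7 < -6 ✓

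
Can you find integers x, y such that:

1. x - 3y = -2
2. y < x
Yes

Take x = 4, y = 2. Substituting into each constraint:
  (1) 4 - 3(2) = -2 ✓
  (2) 2 < 4 ✓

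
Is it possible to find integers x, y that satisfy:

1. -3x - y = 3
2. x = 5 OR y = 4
Yes

Take x = 5, y = -18. Substituting into each constraint:
  (1) -3(5) + 18 = 3 ✓
  (2) x = 5, target 5 ✓ (first branch holds)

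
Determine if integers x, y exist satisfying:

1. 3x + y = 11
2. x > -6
Yes

Take x = 3, y = 2. Substituting into each constraint:
  (1) 3(3) + 2 = 11 ✓
  (2) 3 > -6 ✓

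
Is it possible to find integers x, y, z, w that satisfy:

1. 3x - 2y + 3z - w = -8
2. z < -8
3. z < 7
Yes

Take x = 0, y = 0, z = -9, w = -19. Substituting into each constraint:
  (1) 3(0) - 2(0) + 3(-9) + 19 = -8 ✓
  (2) -9 < -8 ✓
  (3) -9 < 7 ✓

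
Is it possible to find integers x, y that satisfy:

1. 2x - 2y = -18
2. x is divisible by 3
Yes

Take x = 0, y = 9. Substituting into each constraint:
  (1) 2(0) - 2(9) = -18 ✓
  (2) 0 = 3 × 0, remainder 0 ✓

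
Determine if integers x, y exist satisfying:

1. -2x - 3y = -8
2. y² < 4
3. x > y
Yes

Take x = 4, y = 0. Substituting into each constraint:
  (1) -2(4) - 3(0) = -8 ✓
  (2) y² = (0)² = 0, and 0 < 4 ✓
  (3) 4 > 0 ✓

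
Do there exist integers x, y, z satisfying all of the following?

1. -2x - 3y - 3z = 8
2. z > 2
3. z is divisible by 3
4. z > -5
Yes

Take x = -10, y = 1, z = 3. Substituting into each constraint:
  (1) -2(-10) - 3(1) - 3(3) = 8 ✓
  (2) 3 > 2 ✓
  (3) 3 = 3 × 1, remainder 0 ✓
  (4) 3 > -5 ✓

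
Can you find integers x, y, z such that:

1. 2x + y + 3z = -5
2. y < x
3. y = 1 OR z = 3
Yes

Take x = 3, y = 1, z = -4. Substituting into each constraint:
  (1) 2(3) + 1 + 3(-4) = -5 ✓
  (2) 1 < 3 ✓
  (3) y = 1, target 1 ✓ (first branch holds)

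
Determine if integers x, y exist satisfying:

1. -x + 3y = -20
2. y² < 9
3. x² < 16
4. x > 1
No

A contradictory subset is {-x + 3y = -20, y² < 9, x² < 16}. No integer assignment can satisfy these jointly:

  - -x + 3y = -20: is a linear equation tying the variables together
  - y² < 9: restricts y to |y| ≤ 2
  - x² < 16: restricts x to |x| ≤ 3

Range argument: with x ∈ [-3, 3], y ∈ [-2, 2], the left side of the equation is at least -9, but the right side is -20 < -9. No integer solution exists.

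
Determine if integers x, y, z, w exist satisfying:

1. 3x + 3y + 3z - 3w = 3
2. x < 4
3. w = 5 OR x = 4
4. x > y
Yes

Take x = 1, y = 0, z = 5, w = 5. Substituting into each constraint:
  (1) 3(1) + 3(0) + 3(5) - 3(5) = 3 ✓
  (2) 1 < 4 ✓
  (3) w = 5, target 5 ✓ (first branch holds)
  (4) 1 > 0 ✓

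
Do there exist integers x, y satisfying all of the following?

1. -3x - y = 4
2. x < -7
Yes

Take x = -8, y = 20. Substituting into each constraint:
  (1) -3(-8) + (-20) = 4 ✓
  (2) -8 < -7 ✓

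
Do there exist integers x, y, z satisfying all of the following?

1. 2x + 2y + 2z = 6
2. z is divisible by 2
Yes

Take x = 3, y = 0, z = 0. Substituting into each constraint:
  (1) 2(3) + 2(0) + 2(0) = 6 ✓
  (2) 0 = 2 × 0, remainder 0 ✓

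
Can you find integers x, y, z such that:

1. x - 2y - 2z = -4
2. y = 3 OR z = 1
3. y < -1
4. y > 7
No

A contradictory subset is {y < -1, y > 7}. No integer assignment can satisfy these jointly:

  - y < -1: bounds one variable relative to a constant
  - y > 7: bounds one variable relative to a constant

Direct contradiction: the bounds on y require y ≥ 8 and y ≤ -2 simultaneously, which is empty.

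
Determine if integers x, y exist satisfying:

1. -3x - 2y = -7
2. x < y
Yes

Take x = 1, y = 2. Substituting into each constraint:
  (1) -3(1) - 2(2) = -7 ✓
  (2) 1 < 2 ✓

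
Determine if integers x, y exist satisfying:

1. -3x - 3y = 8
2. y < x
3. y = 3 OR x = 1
No

Even the single constraint (-3x - 3y = 8) is infeasible over the integers.

  - -3x - 3y = 8: every term on the left is divisible by 3, so the LHS ≡ 0 (mod 3), but the RHS 8 is not — no integer solution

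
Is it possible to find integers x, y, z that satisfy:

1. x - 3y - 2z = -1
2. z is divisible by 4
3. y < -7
Yes

Take x = -25, y = -8, z = 0. Substituting into each constraint:
  (1) (-25) - 3(-8) - 2(0) = -1 ✓
  (2) 0 = 4 × 0, remainder 0 ✓
  (3) -8 < -7 ✓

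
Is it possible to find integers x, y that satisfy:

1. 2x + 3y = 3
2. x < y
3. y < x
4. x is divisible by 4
No

A contradictory subset is {x < y, y < x}. No integer assignment can satisfy these jointly:

  - x < y: bounds one variable relative to another variable
  - y < x: bounds one variable relative to another variable

Direct contradiction: y > x and x > y cannot both hold.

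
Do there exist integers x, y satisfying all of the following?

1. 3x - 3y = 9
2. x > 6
Yes

Take x = 7, y = 4. Substituting into each constraint:
  (1) 3(7) - 3(4) = 9 ✓
  (2) 7 > 6 ✓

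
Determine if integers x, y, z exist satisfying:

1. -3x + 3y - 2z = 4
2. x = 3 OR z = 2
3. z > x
Yes

Take x = 3, y = 7, z = 4. Substituting into each constraint:
  (1) -3(3) + 3(7) - 2(4) = 4 ✓
  (2) x = 3, target 3 ✓ (first branch holds)
  (3) 4 > 3 ✓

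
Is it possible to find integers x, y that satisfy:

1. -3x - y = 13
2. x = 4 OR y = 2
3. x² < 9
No

The full constraint system is jointly infeasible over the integers. Each constraint and what it forces:

  - -3x - y = 13: is a linear equation tying the variables together
  - x = 4 OR y = 2: forces a choice: either x = 4 or y = 2
  - x² < 9: restricts x to |x| ≤ 2

Split on the disjunction (x = 4 OR y = 2):
  • If x = 4: this contradicts x² < 9, which requires |x| ≤ 2.
  • If y = 2: the equation forces x = -5, but x² < 9 requires |x| ≤ 2.
Both branches are infeasible, so the system has no integer solution.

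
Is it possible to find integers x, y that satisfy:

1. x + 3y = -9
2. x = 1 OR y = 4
Yes

Take x = -21, y = 4. Substituting into each constraint:
  (1) (-21) + 3(4) = -9 ✓
  (2) y = 4, target 4 ✓ (second branch holds)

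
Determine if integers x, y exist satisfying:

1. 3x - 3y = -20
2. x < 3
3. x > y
No

Even the single constraint (3x - 3y = -20) is infeasible over the integers.

  - 3x - 3y = -20: every term on the left is divisible by 3, so the LHS ≡ 0 (mod 3), but the RHS -20 is not — no integer solution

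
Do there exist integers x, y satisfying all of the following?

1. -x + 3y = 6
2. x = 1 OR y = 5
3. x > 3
Yes

Take x = 9, y = 5. Substituting into each constraint:
  (1) (-9) + 3(5) = 6 ✓
  (2) y = 5, target 5 ✓ (second branch holds)
  (3) 9 > 3 ✓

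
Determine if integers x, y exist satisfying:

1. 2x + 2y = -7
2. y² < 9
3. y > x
No

Even the single constraint (2x + 2y = -7) is infeasible over the integers.

  - 2x + 2y = -7: every term on the left is divisible by 2, so the LHS ≡ 0 (mod 2), but the RHS -7 is not — no integer solution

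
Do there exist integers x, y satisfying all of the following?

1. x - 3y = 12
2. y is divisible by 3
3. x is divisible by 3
Yes

Take x = 12, y = 0. Substituting into each constraint:
  (1) 12 - 3(0) = 12 ✓
  (2) 0 = 3 × 0, remainder 0 ✓
  (3) 12 = 3 × 4, remainder 0 ✓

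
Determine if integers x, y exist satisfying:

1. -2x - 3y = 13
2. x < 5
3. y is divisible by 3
Yes

Take x = -2, y = -3. Substituting into each constraint:
  (1) -2(-2) - 3(-3) = 13 ✓
  (2) -2 < 5 ✓
  (3) -3 = 3 × -1, remainder 0 ✓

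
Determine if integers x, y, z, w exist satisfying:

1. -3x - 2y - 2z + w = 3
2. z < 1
Yes

Take x = 0, y = 0, z = 0, w = 3. Substituting into each constraint:
  (1) -3(0) - 2(0) - 2(0) + 3 = 3 ✓
  (2) 0 < 1 ✓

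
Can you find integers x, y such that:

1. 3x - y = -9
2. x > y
Yes

Take x = -5, y = -6. Substituting into each constraint:
  (1) 3(-5) + 6 = -9 ✓
  (2) -5 > -6 ✓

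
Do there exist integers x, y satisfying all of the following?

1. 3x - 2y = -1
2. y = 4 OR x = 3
Yes

Take x = 3, y = 5. Substituting into each constraint:
  (1) 3(3) - 2(5) = -1 ✓
  (2) x = 3, target 3 ✓ (second branch holds)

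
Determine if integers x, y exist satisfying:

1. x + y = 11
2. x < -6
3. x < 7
Yes

Take x = -7, y = 18. Substituting into each constraint:
  (1) (-7) + 18 = 11 ✓
  (2) -7 < -6 ✓
  (3) -7 < 7 ✓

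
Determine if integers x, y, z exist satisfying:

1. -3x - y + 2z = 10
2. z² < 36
Yes

Take x = 0, y = -10, z = 0. Substituting into each constraint:
  (1) -3(0) + 10 + 2(0) = 10 ✓
  (2) z² = (0)² = 0, and 0 < 36 ✓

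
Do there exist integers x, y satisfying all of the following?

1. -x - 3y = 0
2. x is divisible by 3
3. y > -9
Yes

Take x = 0, y = 0. Substituting into each constraint:
  (1) 0 - 3(0) = 0 ✓
  (2) 0 = 3 × 0, remainder 0 ✓
  (3) 0 > -9 ✓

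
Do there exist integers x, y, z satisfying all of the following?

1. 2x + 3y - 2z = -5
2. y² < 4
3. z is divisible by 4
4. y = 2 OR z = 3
No

A contradictory subset is {y² < 4, z is divisible by 4, y = 2 OR z = 3}. No integer assignment can satisfy these jointly:

  - y² < 4: restricts y to |y| ≤ 1
  - z is divisible by 4: restricts z to multiples of 4
  - y = 2 OR z = 3: forces a choice: either y = 2 or z = 3

Split on the disjunction (y = 2 OR z = 3):
  • If y = 2: this contradicts y² < 4, which requires |y| ≤ 1.
  • If z = 3: this contradicts the divisibility constraint — 3 is not a multiple of 4.
Both branches are infeasible, so the system has no integer solution.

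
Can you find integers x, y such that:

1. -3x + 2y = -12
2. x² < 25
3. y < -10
Yes

Take x = -4, y = -12. Substituting into each constraint:
  (1) -3(-4) + 2(-12) = -12 ✓
  (2) x² = (-4)² = 16, and 16 < 25 ✓
  (3) -12 < -10 ✓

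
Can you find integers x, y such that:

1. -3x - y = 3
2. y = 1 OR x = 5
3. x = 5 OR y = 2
Yes

Take x = 5, y = -18. Substituting into each constraint:
  (1) -3(5) + 18 = 3 ✓
  (2) x = 5, target 5 ✓ (second branch holds)
  (3) x = 5, target 5 ✓ (first branch holds)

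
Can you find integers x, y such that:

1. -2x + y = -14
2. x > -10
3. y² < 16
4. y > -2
Yes

Take x = 7, y = 0. Substituting into each constraint:
  (1) -2(7) + 0 = -14 ✓
  (2) 7 > -10 ✓
  (3) y² = (0)² = 0, and 0 < 16 ✓
  (4) 0 > -2 ✓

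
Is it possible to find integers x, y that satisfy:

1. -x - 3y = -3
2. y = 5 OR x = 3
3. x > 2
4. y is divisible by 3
Yes

Take x = 3, y = 0. Substituting into each constraint:
  (1) (-3) - 3(0) = -3 ✓
  (2) x = 3, target 3 ✓ (second branch holds)
  (3) 3 > 2 ✓
  (4) 0 = 3 × 0, remainder 0 ✓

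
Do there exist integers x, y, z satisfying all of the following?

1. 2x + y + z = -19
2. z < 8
Yes

Take x = 0, y = -19, z = 0. Substituting into each constraint:
  (1) 2(0) + (-19) + 0 = -19 ✓
  (2) 0 < 8 ✓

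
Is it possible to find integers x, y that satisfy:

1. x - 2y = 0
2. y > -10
Yes

Take x = 0, y = 0. Substituting into each constraint:
  (1) 0 - 2(0) = 0 ✓
  (2) 0 > -10 ✓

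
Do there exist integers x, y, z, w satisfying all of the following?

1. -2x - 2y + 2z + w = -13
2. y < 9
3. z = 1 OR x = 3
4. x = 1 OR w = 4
Yes

Take x = 1, y = 0, z = 1, w = -13. Substituting into each constraint:
  (1) -2(1) - 2(0) + 2(1) + (-13) = -13 ✓
  (2) 0 < 9 ✓
  (3) z = 1, target 1 ✓ (first branch holds)
  (4) x = 1, target 1 ✓ (first branch holds)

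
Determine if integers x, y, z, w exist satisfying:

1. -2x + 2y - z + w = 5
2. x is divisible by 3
Yes

Take x = 0, y = 0, z = 0, w = 5. Substituting into each constraint:
  (1) -2(0) + 2(0) + 0 + 5 = 5 ✓
  (2) 0 = 3 × 0, remainder 0 ✓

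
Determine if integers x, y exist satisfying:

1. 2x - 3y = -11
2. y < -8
Yes

Take x = -19, y = -9. Substituting into each constraint:
  (1) 2(-19) - 3(-9) = -11 ✓
  (2) -9 < -8 ✓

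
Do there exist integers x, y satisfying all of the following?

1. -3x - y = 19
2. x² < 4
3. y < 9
Yes

Take x = 0, y = -19. Substituting into each constraint:
  (1) -3(0) + 19 = 19 ✓
  (2) x² = (0)² = 0, and 0 < 4 ✓
  (3) -19 < 9 ✓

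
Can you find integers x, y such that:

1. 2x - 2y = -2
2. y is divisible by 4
Yes

Take x = -1, y = 0. Substituting into each constraint:
  (1) 2(-1) - 2(0) = -2 ✓
  (2) 0 = 4 × 0, remainder 0 ✓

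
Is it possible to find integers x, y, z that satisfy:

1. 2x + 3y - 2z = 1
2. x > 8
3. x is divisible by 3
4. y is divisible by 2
No

A contradictory subset is {2x + 3y - 2z = 1, y is divisible by 2}. No integer assignment can satisfy these jointly:

  - 2x + 3y - 2z = 1: is a linear equation tying the variables together
  - y is divisible by 2: restricts y to multiples of 2

Modular obstruction: writing y = 2y', every remaining term of the linear equation is divisible by 2, so the left side is ≡ 0 (mod 2); but the right side 1 ≡ 1 (mod 2). No integers can satisfy it.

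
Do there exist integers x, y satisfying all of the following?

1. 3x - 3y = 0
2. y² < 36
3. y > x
No

A contradictory subset is {3x - 3y = 0, y > x}. No integer assignment can satisfy these jointly:

  - 3x - 3y = 0: is a linear equation tying the variables together
  - y > x: bounds one variable relative to another variable

From the equation, x − y = 0, i.e. y − x = 0; but y > x requires y − x ≥ 1. Contradiction.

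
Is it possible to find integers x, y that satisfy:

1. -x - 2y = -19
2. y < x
Yes

Take x = 7, y = 6. Substituting into each constraint:
  (1) (-7) - 2(6) = -19 ✓
  (2) 6 < 7 ✓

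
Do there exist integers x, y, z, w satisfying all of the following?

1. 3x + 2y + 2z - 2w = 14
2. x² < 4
Yes

Take x = 0, y = 0, z = 7, w = 0. Substituting into each constraint:
  (1) 3(0) + 2(0) + 2(7) - 2(0) = 14 ✓
  (2) x² = (0)² = 0, and 0 < 4 ✓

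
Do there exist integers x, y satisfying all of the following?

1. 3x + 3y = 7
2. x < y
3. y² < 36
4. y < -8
No

Even the single constraint (3x + 3y = 7) is infeasible over the integers.

  - 3x + 3y = 7: every term on the left is divisible by 3, so the LHS ≡ 0 (mod 3), but the RHS 7 is not — no integer solution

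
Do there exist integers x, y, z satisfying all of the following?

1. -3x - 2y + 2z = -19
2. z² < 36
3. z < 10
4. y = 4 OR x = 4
Yes

Take x = 3, y = 4, z = -1. Substituting into each constraint:
  (1) -3(3) - 2(4) + 2(-1) = -19 ✓
  (2) z² = (-1)² = 1, and 1 < 36 ✓
  (3) -1 < 10 ✓
  (4) y = 4, target 4 ✓ (first branch holds)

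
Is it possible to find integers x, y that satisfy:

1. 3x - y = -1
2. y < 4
Yes

Take x = 0, y = 1. Substituting into each constraint:
  (1) 3(0) + (-1) = -1 ✓
  (2) 1 < 4 ✓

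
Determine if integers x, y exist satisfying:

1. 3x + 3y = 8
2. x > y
No

Even the single constraint (3x + 3y = 8) is infeasible over the integers.

  - 3x + 3y = 8: every term on the left is divisible by 3, so the LHS ≡ 0 (mod 3), but the RHS 8 is not — no integer solution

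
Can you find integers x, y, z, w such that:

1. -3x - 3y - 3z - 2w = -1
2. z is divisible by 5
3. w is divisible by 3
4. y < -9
No

A contradictory subset is {-3x - 3y - 3z - 2w = -1, w is divisible by 3}. No integer assignment can satisfy these jointly:

  - -3x - 3y - 3z - 2w = -1: is a linear equation tying the variables together
  - w is divisible by 3: restricts w to multiples of 3

Modular obstruction: writing w = 3w', every remaining term of the linear equation is divisible by 3, so the left side is ≡ 0 (mod 3); but the right side -1 ≡ 2 (mod 3). No integers can satisfy it.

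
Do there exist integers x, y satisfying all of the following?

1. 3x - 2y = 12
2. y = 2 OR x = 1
No

The full constraint system is jointly infeasible over the integers. Each constraint and what it forces:

  - 3x - 2y = 12: is a linear equation tying the variables together
  - y = 2 OR x = 1: forces a choice: either y = 2 or x = 1

Split on the disjunction (y = 2 OR x = 1):
  • If y = 2: with y = 2, every remaining term of the linear equation is divisible by 3, so the left side is ≡ 0 (mod 3); but the right side 16 ≡ 1 (mod 3). No integers can satisfy it.
  • If x = 1: with x = 1, every remaining term of the linear equation is divisible by 2, so the left side is ≡ 0 (mod 2); but the right side 9 ≡ 1 (mod 2). No integers can satisfy it.
Both branches are infeasible, so the system has no integer solution.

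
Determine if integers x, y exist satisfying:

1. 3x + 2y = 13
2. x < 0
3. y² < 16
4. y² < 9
No

A contradictory subset is {3x + 2y = 13, x < 0, y² < 9}. No integer assignment can satisfy these jointly:

  - 3x + 2y = 13: is a linear equation tying the variables together
  - x < 0: bounds one variable relative to a constant
  - y² < 9: restricts y to |y| ≤ 2

Range argument: with x ∈ [−∞, -1], y ∈ [-2, 2], the left side of the equation is at most 1, but the right side is 13 > 1. No integer solution exists.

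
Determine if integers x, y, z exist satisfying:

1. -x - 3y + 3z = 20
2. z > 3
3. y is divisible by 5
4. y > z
Yes

Take x = -23, y = 5, z = 4. Substituting into each constraint:
  (1) 23 - 3(5) + 3(4) = 20 ✓
  (2) 4 > 3 ✓
  (3) 5 = 5 × 1, remainder 0 ✓
  (4) 5 > 4 ✓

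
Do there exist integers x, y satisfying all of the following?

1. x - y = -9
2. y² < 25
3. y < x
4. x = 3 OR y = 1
No

A contradictory subset is {x - y = -9, y < x}. No integer assignment can satisfy these jointly:

  - x - y = -9: is a linear equation tying the variables together
  - y < x: bounds one variable relative to another variable

From the equation, x − y = -9, i.e. x − y = -9; but x > y requires x − y ≥ 1. Contradiction.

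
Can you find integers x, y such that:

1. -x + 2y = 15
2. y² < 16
Yes

Take x = -15, y = 0. Substituting into each constraint:
  (1) 15 + 2(0) = 15 ✓
  (2) y² = (0)² = 0, and 0 < 16 ✓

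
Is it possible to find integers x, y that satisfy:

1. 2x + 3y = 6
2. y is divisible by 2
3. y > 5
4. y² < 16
No

A contradictory subset is {y > 5, y² < 16}. No integer assignment can satisfy these jointly:

  - y > 5: bounds one variable relative to a constant
  - y² < 16: restricts y to |y| ≤ 3

Direct contradiction: the bounds on y require y ≥ 6 and y ≤ 3 simultaneously, which is empty.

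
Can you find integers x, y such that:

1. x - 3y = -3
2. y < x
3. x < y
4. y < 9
No

A contradictory subset is {y < x, x < y}. No integer assignment can satisfy these jointly:

  - y < x: bounds one variable relative to another variable
  - x < y: bounds one variable relative to another variable

Direct contradiction: x > y and y > x cannot both hold.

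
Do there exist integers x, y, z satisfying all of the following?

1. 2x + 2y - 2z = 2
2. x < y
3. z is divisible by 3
Yes

Take x = 0, y = 1, z = 0. Substituting into each constraint:
  (1) 2(0) + 2(1) - 2(0) = 2 ✓
  (2) 0 < 1 ✓
  (3) 0 = 3 × 0, remainder 0 ✓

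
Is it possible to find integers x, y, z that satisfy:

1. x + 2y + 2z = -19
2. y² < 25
Yes

Take x = -19, y = 0, z = 0. Substituting into each constraint:
  (1) (-19) + 2(0) + 2(0) = -19 ✓
  (2) y² = (0)² = 0, and 0 < 25 ✓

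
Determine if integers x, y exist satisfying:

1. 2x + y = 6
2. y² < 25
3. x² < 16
Yes

Take x = 3, y = 0. Substituting into each constraint:
  (1) 2(3) + 0 = 6 ✓
  (2) y² = (0)² = 0, and 0 < 25 ✓
  (3) x² = (3)² = 9, and 9 < 16 ✓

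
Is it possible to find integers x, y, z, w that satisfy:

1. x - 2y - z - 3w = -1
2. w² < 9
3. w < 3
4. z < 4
Yes

Take x = 0, y = -1, z = 0, w = 1. Substituting into each constraint:
  (1) 0 - 2(-1) + 0 - 3(1) = -1 ✓
  (2) w² = (1)² = 1, and 1 < 9 ✓
  (3) 1 < 3 ✓
  (4) 0 < 4 ✓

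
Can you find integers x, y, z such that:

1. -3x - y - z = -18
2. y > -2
Yes

Take x = 0, y = 0, z = 18. Substituting into each constraint:
  (1) -3(0) + 0 + (-18) = -18 ✓
  (2) 0 > -2 ✓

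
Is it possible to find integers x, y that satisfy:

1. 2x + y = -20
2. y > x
Yes

Take x = -7, y = -6. Substituting into each constraint:
  (1) 2(-7) + (-6) = -20 ✓
  (2) -6 > -7 ✓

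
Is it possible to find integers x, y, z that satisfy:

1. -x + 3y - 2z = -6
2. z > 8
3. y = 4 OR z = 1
Yes

Take x = 0, y = 4, z = 9. Substituting into each constraint:
  (1) 0 + 3(4) - 2(9) = -6 ✓
  (2) 9 > 8 ✓
  (3) y = 4, target 4 ✓ (first branch holds)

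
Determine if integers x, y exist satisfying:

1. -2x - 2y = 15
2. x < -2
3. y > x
No

Even the single constraint (-2x - 2y = 15) is infeasible over the integers.

  - -2x - 2y = 15: every term on the left is divisible by 2, so the LHS ≡ 0 (mod 2), but the RHS 15 is not — no integer solution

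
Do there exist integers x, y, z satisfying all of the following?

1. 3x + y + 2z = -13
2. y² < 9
Yes

Take x = 0, y = 1, z = -7. Substituting into each constraint:
  (1) 3(0) + 1 + 2(-7) = -13 ✓
  (2) y² = (1)² = 1, and 1 < 9 ✓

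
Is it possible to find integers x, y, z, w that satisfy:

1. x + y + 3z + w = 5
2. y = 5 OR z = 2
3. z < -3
Yes

Take x = 0, y = 5, z = -4, w = 12. Substituting into each constraint:
  (1) 0 + 5 + 3(-4) + 12 = 5 ✓
  (2) y = 5, target 5 ✓ (first branch holds)
  (3) -4 < -3 ✓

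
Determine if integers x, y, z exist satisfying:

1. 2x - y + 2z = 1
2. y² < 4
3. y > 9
No

A contradictory subset is {y² < 4, y > 9}. No integer assignment can satisfy these jointly:

  - y² < 4: restricts y to |y| ≤ 1
  - y > 9: bounds one variable relative to a constant

Direct contradiction: the bounds on y require y ≥ 10 and y ≤ 1 simultaneously, which is empty.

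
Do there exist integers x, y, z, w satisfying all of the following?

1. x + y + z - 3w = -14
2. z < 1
Yes

Take x = 0, y = -14, z = 0, w = 0. Substituting into each constraint:
  (1) 0 + (-14) + 0 - 3(0) = -14 ✓
  (2) 0 < 1 ✓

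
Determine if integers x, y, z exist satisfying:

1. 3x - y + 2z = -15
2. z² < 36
Yes

Take x = -5, y = 0, z = 0. Substituting into each constraint:
  (1) 3(-5) + 0 + 2(0) = -15 ✓
  (2) z² = (0)² = 0, and 0 < 36 ✓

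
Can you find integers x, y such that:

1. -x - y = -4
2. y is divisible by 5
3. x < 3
Yes

Take x = -1, y = 5. Substituting into each constraint:
  (1) 1 + (-5) = -4 ✓
  (2) 5 = 5 × 1, remainder 0 ✓
  (3) -1 < 3 ✓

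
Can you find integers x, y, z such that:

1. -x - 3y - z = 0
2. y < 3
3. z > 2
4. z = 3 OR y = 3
Yes

Take x = -3, y = 0, z = 3. Substituting into each constraint:
  (1) 3 - 3(0) + (-3) = 0 ✓
  (2) 0 < 3 ✓
  (3) 3 > 2 ✓
  (4) z = 3, target 3 ✓ (first branch holds)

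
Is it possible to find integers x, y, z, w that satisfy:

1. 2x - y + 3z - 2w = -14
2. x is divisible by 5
Yes

Take x = 0, y = 0, z = 0, w = 7. Substituting into each constraint:
  (1) 2(0) + 0 + 3(0) - 2(7) = -14 ✓
  (2) 0 = 5 × 0, remainder 0 ✓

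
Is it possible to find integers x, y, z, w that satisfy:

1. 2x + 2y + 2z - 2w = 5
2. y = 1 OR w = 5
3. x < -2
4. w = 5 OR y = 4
No

Even the single constraint (2x + 2y + 2z - 2w = 5) is infeasible over the integers.

  - 2x + 2y + 2z - 2w = 5: every term on the left is divisible by 2, so the LHS ≡ 0 (mod 2), but the RHS 5 is not — no integer solution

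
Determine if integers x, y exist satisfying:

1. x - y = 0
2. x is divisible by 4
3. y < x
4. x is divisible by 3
No

A contradictory subset is {x - y = 0, y < x}. No integer assignment can satisfy these jointly:

  - x - y = 0: is a linear equation tying the variables together
  - y < x: bounds one variable relative to another variable

From the equation, x − y = 0, i.e. x − y = 0; but x > y requires x − y ≥ 1. Contradiction.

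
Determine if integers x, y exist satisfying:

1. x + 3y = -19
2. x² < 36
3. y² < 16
No

The full constraint system is jointly infeasible over the integers. Each constraint and what it forces:

  - x + 3y = -19: is a linear equation tying the variables together
  - x² < 36: restricts x to |x| ≤ 5
  - y² < 16: restricts y to |y| ≤ 3

Range argument: with x ∈ [-5, 5], y ∈ [-3, 3], the left side of the equation is at least -14, but the right side is -19 < -14. No integer solution exists.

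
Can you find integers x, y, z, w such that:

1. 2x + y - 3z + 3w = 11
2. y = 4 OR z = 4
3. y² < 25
Yes

Take x = 2, y = 4, z = 0, w = 1. Substituting into each constraint:
  (1) 2(2) + 4 - 3(0) + 3(1) = 11 ✓
  (2) y = 4, target 4 ✓ (first branch holds)
  (3) y² = (4)² = 16, and 16 < 25 ✓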